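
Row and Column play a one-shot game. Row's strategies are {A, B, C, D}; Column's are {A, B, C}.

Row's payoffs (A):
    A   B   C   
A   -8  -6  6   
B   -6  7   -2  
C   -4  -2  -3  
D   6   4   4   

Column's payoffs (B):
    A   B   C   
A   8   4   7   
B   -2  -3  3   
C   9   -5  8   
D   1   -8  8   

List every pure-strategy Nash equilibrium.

Find each player's best response to every opponent strategy; NE are the intersections.
Row's best responses — vs A: D (payoff 6); vs B: B (payoff 7); vs C: A (payoff 6).
Column's best responses — vs A: A (payoff 8); vs B: C (payoff 3); vs C: A (payoff 9); vs D: C (payoff 8).
No cell has both players best-responding. For instance, Row's best reply to B is B, but against B Column prefers C over B.

No pure-strategy Nash equilibrium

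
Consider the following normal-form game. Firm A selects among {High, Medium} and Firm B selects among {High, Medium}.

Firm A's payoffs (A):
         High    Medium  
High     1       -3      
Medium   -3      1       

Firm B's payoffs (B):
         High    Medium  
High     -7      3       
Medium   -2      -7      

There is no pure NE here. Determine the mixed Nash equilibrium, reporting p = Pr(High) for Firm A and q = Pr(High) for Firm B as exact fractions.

Each player's mixing probability is pinned down by making the *other* player indifferent.
Firm B indifferent between High and Medium: p·(-7) + (1−p)·(-2) = p·3 + (1−p)·(-7) ⟹ (-2) + (-5)p = (-7) + 10p ⟹ p = 1/3.
Firm A indifferent between High and Medium: q·1 + (1−q)·(-3) = q·(-3) + (1−q)·1 ⟹ (-3) + 4q = 1 + (-4)q ⟹ q = 1/2.

p = 1/3, q = 1/2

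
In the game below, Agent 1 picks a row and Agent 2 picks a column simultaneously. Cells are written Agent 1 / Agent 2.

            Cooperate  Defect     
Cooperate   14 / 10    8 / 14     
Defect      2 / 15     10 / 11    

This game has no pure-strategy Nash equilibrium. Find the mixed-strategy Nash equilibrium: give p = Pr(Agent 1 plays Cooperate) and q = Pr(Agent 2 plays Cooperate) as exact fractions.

In a mixed NE each player is indifferent between their pure strategies, so the opponent's mix sets the indifference.
Agent 2 indifferent between Cooperate and Defect: p·10 + (1−p)·15 = p·14 + (1−p)·11 ⟹ 15 + (-5)p = 11 + 3p ⟹ p = 1/2.
Agent 1 indifferent between Cooperate and Defect: q·14 + (1−q)·8 = q·2 + (1−q)·10 ⟹ 8 + 6q = 10 + (-8)q ⟹ q = 1/7.

p = 1/2, q = 1/7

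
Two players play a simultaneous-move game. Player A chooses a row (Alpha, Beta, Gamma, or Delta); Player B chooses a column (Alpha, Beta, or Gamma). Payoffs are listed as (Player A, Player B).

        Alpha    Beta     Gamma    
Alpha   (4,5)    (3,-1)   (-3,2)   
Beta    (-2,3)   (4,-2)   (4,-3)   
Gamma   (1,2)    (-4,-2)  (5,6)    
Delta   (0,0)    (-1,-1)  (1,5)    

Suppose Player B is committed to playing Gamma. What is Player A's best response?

Gamma

With Player B fixed at Gamma, Player A's payoffs are: Alpha → -3, Beta → 4, Gamma → 5, Delta → 1.
The maximum is 5, achieved by Gamma.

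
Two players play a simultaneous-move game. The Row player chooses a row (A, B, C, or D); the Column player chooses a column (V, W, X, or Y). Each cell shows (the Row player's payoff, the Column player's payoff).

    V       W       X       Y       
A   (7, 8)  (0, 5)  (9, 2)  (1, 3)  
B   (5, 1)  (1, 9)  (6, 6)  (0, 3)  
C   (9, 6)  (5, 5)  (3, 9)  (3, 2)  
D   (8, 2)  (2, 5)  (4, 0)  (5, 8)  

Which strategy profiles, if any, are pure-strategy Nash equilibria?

Find each player's best response to every opponent strategy; NE are the intersections.
The Row player's best responses — vs V: C (payoff 9); vs W: C (payoff 5); vs X: A (payoff 9); vs Y: D (payoff 5).
The Column player's best responses — vs A: V (payoff 8); vs B: W (payoff 9); vs C: X (payoff 9); vs D: Y (payoff 8).
The only mutual best response is (D, Y); neither player gains by switching there.

(D, Y)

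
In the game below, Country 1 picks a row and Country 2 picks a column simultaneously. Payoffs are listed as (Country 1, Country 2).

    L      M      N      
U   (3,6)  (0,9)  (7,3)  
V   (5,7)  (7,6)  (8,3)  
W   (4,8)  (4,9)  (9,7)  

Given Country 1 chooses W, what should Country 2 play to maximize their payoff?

M

With Country 1 fixed at W, Country 2's payoffs are: L → 8, M → 9, N → 7.
The maximum is 9, achieved by M.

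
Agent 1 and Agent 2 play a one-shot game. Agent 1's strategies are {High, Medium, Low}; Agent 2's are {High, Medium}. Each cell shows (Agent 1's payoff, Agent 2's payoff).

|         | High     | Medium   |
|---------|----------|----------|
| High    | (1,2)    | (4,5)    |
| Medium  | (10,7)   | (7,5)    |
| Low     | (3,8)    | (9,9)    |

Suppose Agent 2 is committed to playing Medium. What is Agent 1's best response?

With Agent 2 fixed at Medium, Agent 1's payoffs are: High → 4, Medium → 7, Low → 9.
The maximum is 9, achieved by Low.

Low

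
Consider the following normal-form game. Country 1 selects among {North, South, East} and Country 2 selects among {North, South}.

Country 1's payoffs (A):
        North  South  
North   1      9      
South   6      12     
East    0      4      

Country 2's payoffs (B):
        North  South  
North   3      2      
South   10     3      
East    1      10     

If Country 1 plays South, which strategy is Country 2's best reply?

With Country 1 fixed at South, Country 2's payoffs are: North → 10, South → 3.
The maximum is 10, achieved by North.

North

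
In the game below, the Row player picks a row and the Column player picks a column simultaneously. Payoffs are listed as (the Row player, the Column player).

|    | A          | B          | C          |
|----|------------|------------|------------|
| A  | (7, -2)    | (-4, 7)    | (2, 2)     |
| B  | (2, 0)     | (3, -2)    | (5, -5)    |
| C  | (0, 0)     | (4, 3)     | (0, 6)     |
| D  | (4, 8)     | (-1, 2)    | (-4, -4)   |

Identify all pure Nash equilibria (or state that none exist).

A profile is a Nash equilibrium when each player is best-responding to the other.
The Row player's best responses — vs A: A (payoff 7); vs B: C (payoff 4); vs C: B (payoff 5).
The Column player's best responses — vs A: B (payoff 7); vs B: A (payoff 0); vs C: C (payoff 6); vs D: A (payoff 8).
No cell has both players best-responding. For instance, the Row player's best reply to B is C, but against C the Column player prefers C over B.

There is no pure-strategy Nash equilibrium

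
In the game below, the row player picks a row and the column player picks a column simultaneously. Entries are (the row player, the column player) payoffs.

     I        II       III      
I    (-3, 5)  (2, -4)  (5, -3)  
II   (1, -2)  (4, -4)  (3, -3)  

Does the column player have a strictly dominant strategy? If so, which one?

Check whether one of the column player's strategies beats all alternatives regardless of what the opponent does.
I strictly dominates: vs I: 5 > each of {-4, -3}; vs II: -2 > each of {-4, -3}.

I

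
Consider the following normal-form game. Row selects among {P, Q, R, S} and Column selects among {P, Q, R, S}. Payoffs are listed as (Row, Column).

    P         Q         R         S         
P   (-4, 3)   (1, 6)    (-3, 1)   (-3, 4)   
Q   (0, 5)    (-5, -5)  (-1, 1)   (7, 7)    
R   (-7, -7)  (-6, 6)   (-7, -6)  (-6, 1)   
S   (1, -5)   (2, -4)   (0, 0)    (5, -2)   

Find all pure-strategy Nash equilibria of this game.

(Q, S) and (S, R)

Find each player's best response to every opponent strategy; NE are the intersections.
Row's best responses — vs P: S (payoff 1); vs Q: S (payoff 2); vs R: S (payoff 0); vs S: Q (payoff 7).
Column's best responses — vs P: Q (payoff 6); vs Q: S (payoff 7); vs R: Q (payoff 6); vs S: R (payoff 0).
Mutual best responses occur at (Q, S) and (S, R); at each, neither player gains by switching.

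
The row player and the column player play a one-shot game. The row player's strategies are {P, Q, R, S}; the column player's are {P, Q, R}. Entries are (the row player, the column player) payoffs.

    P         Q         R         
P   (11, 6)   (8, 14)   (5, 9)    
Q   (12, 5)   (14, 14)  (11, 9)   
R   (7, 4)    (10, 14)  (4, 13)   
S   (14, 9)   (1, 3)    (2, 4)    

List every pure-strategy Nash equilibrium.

(Q, Q) and (S, P)

A profile is a Nash equilibrium when each player is best-responding to the other.
The row player's best responses — vs P: S (payoff 14); vs Q: Q (payoff 14); vs R: Q (payoff 11).
The column player's best responses — vs P: Q (payoff 14); vs Q: Q (payoff 14); vs R: Q (payoff 14); vs S: P (payoff 9).
Mutual best responses occur at (Q, Q) and (S, P); at each, neither player gains by switching.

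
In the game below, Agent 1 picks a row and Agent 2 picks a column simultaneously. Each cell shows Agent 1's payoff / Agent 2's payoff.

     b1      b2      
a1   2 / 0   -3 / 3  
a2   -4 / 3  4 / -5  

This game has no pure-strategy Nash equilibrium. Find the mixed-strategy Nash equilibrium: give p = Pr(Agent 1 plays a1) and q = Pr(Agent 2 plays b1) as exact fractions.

In a mixed NE each player is indifferent between their pure strategies, so the opponent's mix sets the indifference.
Agent 2 indifferent between b1 and b2: p·0 + (1−p)·3 = p·3 + (1−p)·(-5) ⟹ 3 + (-3)p = (-5) + 8p ⟹ p = 8/11.
Agent 1 indifferent between a1 and a2: q·2 + (1−q)·(-3) = q·(-4) + (1−q)·4 ⟹ (-3) + 5q = 4 + (-8)q ⟹ q = 7/13.

p = 8/11, q = 7/13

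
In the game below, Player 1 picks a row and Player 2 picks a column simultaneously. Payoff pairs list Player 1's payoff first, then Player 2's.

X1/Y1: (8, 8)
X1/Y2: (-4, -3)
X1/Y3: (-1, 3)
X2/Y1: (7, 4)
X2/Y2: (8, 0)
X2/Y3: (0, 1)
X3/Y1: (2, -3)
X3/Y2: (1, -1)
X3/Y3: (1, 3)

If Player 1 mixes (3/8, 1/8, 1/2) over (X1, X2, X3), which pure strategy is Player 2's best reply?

Y3

Compute Player 2's expected payoff from each pure strategy against the given mix.
Y1: (3/8)·8 + (1/8)·4 + (1/2)·(-3) = 2
Y2: (3/8)·(-3) + (1/8)·0 + (1/2)·(-1) = -13/8
Y3: (3/8)·3 + (1/8)·1 + (1/2)·3 = 11/4
Highest expected payoff is 11/4, from Y3.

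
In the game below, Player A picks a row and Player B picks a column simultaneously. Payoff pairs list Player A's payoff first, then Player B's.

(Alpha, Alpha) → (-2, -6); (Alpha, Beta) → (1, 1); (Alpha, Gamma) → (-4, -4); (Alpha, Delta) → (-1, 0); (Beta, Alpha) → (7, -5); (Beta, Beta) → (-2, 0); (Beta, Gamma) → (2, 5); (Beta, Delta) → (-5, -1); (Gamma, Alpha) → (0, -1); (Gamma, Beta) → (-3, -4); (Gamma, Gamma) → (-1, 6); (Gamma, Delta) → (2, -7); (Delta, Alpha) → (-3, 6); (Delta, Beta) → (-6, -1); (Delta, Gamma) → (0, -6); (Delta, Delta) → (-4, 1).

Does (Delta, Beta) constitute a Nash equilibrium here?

Holding Player B at Beta: Player A gets -6 from Delta but could get 1 by switching to Alpha. Player A has a profitable deviation.

No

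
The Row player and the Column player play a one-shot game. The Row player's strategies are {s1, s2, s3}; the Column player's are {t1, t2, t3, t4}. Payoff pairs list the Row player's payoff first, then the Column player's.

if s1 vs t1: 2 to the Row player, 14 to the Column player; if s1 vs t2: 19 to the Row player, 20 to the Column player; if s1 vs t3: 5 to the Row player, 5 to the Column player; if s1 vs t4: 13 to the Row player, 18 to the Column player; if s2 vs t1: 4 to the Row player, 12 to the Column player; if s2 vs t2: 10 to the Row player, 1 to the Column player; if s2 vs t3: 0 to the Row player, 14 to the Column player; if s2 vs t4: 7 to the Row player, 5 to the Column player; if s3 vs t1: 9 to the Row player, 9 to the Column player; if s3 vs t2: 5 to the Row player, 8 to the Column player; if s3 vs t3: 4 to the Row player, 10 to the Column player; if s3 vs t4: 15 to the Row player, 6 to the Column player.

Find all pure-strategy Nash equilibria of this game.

Find each player's best response to every opponent strategy; NE are the intersections.
The Row player's best responses — vs t1: s3 (payoff 9); vs t2: s1 (payoff 19); vs t3: s1 (payoff 5); vs t4: s3 (payoff 15).
The Column player's best responses — vs s1: t2 (payoff 20); vs s2: t3 (payoff 14); vs s3: t3 (payoff 10).
The only mutual best response is (s1, t2); neither player gains by switching there.

(s1, t2)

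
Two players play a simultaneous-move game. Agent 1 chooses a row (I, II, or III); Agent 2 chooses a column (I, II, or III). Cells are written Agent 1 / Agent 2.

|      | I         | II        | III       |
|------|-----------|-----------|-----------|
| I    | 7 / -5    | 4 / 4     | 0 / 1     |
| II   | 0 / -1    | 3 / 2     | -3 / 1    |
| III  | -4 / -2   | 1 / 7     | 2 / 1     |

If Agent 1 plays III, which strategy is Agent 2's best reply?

With Agent 1 fixed at III, Agent 2's payoffs are: I → -2, II → 7, III → 1.
The maximum is 7, achieved by II.

II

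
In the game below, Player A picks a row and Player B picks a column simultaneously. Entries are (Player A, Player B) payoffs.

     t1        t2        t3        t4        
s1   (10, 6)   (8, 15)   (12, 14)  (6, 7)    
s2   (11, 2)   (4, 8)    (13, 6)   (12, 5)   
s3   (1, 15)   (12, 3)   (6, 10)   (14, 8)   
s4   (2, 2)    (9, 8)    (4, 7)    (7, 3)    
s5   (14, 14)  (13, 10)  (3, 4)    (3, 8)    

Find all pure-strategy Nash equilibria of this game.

(s5, t1)

Find each player's best response to every opponent strategy; NE are the intersections.
Player A's best responses — vs t1: s5 (payoff 14); vs t2: s5 (payoff 13); vs t3: s2 (payoff 13); vs t4: s3 (payoff 14).
Player B's best responses — vs s1: t2 (payoff 15); vs s2: t2 (payoff 8); vs s3: t1 (payoff 15); vs s4: t2 (payoff 8); vs s5: t1 (payoff 14).
The only mutual best response is (s5, t1); neither player gains by switching there.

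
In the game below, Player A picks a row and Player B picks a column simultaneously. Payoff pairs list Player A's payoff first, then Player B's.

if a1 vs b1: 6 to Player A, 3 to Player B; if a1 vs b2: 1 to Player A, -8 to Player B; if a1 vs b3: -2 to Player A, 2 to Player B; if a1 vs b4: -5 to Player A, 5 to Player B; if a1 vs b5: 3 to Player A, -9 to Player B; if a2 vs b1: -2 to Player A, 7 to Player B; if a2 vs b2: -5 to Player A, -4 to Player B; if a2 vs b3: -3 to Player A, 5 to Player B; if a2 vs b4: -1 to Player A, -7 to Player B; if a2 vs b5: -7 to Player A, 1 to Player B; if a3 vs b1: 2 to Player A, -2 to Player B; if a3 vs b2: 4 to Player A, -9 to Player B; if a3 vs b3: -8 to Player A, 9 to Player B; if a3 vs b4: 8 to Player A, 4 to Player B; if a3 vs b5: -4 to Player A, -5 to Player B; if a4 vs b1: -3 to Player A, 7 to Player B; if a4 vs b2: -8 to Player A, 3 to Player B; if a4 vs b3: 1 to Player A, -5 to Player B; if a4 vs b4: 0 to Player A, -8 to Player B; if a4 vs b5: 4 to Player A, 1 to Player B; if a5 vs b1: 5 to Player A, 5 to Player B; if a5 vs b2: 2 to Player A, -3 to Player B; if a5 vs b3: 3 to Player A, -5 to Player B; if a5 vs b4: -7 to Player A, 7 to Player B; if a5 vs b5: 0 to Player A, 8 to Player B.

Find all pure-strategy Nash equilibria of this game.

Check mutual best responses: a cell is a NE iff neither player can gain by unilaterally deviating.
Player A's best responses — vs b1: a1 (payoff 6); vs b2: a3 (payoff 4); vs b3: a5 (payoff 3); vs b4: a3 (payoff 8); vs b5: a4 (payoff 4).
Player B's best responses — vs a1: b4 (payoff 5); vs a2: b1 (payoff 7); vs a3: b3 (payoff 9); vs a4: b1 (payoff 7); vs a5: b5 (payoff 8).
No cell has both players best-responding. For instance, Player A's best reply to b1 is a1, but against a1 Player B prefers b4 over b1.

None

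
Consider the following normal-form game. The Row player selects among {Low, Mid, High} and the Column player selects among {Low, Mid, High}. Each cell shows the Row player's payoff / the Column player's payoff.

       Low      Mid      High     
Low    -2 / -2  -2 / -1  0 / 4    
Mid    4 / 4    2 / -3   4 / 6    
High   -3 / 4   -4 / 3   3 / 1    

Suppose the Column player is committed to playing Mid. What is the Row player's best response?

With the Column player fixed at Mid, the Row player's payoffs are: Low → -2, Mid → 2, High → -4.
The maximum is 2, achieved by Mid.

Mid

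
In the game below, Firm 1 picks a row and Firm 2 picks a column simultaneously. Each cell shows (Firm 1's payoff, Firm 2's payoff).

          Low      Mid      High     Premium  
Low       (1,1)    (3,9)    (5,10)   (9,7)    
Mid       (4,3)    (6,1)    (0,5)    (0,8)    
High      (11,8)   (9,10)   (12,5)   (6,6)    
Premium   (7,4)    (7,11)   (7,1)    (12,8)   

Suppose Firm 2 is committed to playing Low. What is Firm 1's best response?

With Firm 2 fixed at Low, Firm 1's payoffs are: Low → 1, Mid → 4, High → 11, Premium → 7.
The maximum is 11, achieved by High.

High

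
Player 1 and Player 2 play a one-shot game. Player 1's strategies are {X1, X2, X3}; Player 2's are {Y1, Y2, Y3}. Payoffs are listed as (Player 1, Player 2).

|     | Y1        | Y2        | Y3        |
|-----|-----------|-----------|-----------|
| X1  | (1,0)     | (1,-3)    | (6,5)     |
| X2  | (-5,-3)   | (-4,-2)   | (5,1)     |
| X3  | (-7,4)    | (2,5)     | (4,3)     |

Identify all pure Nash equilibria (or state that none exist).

Find each player's best response to every opponent strategy; NE are the intersections.
Player 1's best responses — vs Y1: X1 (payoff 1); vs Y2: X3 (payoff 2); vs Y3: X1 (payoff 6).
Player 2's best responses — vs X1: Y3 (payoff 5); vs X2: Y3 (payoff 1); vs X3: Y2 (payoff 5).
Mutual best responses occur at (X1, Y3) and (X3, Y2); at each, neither player gains by switching.

(X1, Y3) and (X3, Y2)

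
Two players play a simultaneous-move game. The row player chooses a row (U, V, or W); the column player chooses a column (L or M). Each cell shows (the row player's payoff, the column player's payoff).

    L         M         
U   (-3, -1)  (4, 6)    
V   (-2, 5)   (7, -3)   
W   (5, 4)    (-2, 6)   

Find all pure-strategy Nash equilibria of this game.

A profile is a Nash equilibrium when each player is best-responding to the other.
The row player's best responses — vs L: W (payoff 5); vs M: V (payoff 7).
The column player's best responses — vs U: M (payoff 6); vs V: L (payoff 5); vs W: M (payoff 6).
No cell has both players best-responding. For instance, the row player's best reply to M is V, but against V the column player prefers L over M.

No pure-strategy Nash equilibrium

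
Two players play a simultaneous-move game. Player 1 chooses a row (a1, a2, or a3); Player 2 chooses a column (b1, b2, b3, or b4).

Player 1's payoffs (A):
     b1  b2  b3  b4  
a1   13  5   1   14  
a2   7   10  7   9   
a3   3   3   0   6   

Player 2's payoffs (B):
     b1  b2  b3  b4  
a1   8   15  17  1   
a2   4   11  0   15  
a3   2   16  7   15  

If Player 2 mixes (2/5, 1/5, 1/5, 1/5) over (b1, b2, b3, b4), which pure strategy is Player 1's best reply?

a1

Player 1's best reply maximizes expected payoff against the mix.
a1: (2/5)·13 + (1/5)·5 + (1/5)·1 + (1/5)·14 = 46/5
a2: (2/5)·7 + (1/5)·10 + (1/5)·7 + (1/5)·9 = 8
a3: (2/5)·3 + (1/5)·3 + (1/5)·0 + (1/5)·6 = 3
Highest expected payoff is 46/5, from a1.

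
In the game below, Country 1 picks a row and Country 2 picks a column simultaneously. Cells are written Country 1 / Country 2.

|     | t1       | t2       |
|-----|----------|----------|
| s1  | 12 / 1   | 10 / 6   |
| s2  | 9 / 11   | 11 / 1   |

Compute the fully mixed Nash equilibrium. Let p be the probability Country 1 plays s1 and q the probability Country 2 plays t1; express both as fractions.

p = 2/3, q = 1/4

Each player's mixing probability is pinned down by making the *other* player indifferent.
Country 2 indifferent between t1 and t2: p·1 + (1−p)·11 = p·6 + (1−p)·1 ⟹ 11 + (-10)p = 1 + 5p ⟹ p = 2/3.
Country 1 indifferent between s1 and s2: q·12 + (1−q)·10 = q·9 + (1−q)·11 ⟹ 10 + 2q = 11 + (-2)q ⟹ q = 1/4.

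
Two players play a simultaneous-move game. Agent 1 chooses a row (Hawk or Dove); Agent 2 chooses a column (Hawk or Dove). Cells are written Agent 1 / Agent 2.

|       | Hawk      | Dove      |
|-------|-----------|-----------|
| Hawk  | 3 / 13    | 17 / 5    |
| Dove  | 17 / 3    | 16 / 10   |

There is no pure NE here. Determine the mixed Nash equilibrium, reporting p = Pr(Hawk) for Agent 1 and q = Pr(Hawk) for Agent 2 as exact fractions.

In a mixed NE each player is indifferent between their pure strategies, so the opponent's mix sets the indifference.
Agent 2 indifferent between Hawk and Dove: p·13 + (1−p)·3 = p·5 + (1−p)·10 ⟹ 3 + 10p = 10 + (-5)p ⟹ p = 7/15.
Agent 1 indifferent between Hawk and Dove: q·3 + (1−q)·17 = q·17 + (1−q)·16 ⟹ 17 + (-14)q = 16 + 1q ⟹ q = 1/15.

p = 7/15, q = 1/15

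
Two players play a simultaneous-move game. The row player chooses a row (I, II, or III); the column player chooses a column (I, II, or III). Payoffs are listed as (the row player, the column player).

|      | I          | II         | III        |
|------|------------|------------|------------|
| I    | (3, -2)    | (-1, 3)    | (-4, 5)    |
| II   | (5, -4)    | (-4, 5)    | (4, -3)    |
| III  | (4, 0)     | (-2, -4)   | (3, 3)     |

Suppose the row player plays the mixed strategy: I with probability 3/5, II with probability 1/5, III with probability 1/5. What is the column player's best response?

III

Compute the column player's expected payoff from each pure strategy against the given mix.
I: (3/5)·(-2) + (1/5)·(-4) + (1/5)·0 = -2
II: (3/5)·3 + (1/5)·5 + (1/5)·(-4) = 2
III: (3/5)·5 + (1/5)·(-3) + (1/5)·3 = 3
Highest expected payoff is 3, from III.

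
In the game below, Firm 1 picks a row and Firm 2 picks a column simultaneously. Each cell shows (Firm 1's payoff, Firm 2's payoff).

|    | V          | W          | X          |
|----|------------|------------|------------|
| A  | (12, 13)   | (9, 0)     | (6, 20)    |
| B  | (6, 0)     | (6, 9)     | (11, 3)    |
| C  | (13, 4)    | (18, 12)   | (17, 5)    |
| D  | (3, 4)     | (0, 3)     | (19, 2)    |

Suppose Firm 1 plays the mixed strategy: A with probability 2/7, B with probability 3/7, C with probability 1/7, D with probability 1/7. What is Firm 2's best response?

X

Compute Firm 2's expected payoff from each pure strategy against the given mix.
V: (2/7)·13 + (3/7)·0 + (1/7)·4 + (1/7)·4 = 34/7
W: (2/7)·0 + (3/7)·9 + (1/7)·12 + (1/7)·3 = 6
X: (2/7)·20 + (3/7)·3 + (1/7)·5 + (1/7)·2 = 8
Highest expected payoff is 8, from X.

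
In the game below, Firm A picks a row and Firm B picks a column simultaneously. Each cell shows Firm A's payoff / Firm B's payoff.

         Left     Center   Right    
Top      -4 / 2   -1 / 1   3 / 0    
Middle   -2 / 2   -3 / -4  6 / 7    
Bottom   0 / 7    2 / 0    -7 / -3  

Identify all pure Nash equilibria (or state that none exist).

Find each player's best response to every opponent strategy; NE are the intersections.
Firm A's best responses — vs Left: Bottom (payoff 0); vs Center: Bottom (payoff 2); vs Right: Middle (payoff 6).
Firm B's best responses — vs Top: Left (payoff 2); vs Middle: Right (payoff 7); vs Bottom: Left (payoff 7).
Mutual best responses occur at (Middle, Right) and (Bottom, Left); at each, neither player gains by switching.

(Middle, Right) and (Bottom, Left)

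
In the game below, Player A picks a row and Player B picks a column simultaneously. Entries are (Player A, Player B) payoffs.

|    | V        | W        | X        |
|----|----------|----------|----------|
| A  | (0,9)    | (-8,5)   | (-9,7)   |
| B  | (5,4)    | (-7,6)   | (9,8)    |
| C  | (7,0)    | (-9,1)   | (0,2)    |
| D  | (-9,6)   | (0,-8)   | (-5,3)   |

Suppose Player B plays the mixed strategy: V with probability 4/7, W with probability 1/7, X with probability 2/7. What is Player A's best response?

Compute Player A's expected payoff from each pure strategy against the given mix.
A: (4/7)·0 + (1/7)·(-8) + (2/7)·(-9) = -26/7
B: (4/7)·5 + (1/7)·(-7) + (2/7)·9 = 31/7
C: (4/7)·7 + (1/7)·(-9) + (2/7)·0 = 19/7
D: (4/7)·(-9) + (1/7)·0 + (2/7)·(-5) = -46/7
Highest expected payoff is 31/7, from B.

B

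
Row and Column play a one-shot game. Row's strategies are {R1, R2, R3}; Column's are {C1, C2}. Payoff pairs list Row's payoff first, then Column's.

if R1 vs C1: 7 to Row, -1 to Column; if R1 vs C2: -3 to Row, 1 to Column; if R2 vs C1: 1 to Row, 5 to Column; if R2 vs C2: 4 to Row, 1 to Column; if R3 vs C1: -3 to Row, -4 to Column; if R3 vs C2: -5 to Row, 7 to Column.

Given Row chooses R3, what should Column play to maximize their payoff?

C2

With Row fixed at R3, Column's payoffs are: C1 → -4, C2 → 7.
The maximum is 7, achieved by C2.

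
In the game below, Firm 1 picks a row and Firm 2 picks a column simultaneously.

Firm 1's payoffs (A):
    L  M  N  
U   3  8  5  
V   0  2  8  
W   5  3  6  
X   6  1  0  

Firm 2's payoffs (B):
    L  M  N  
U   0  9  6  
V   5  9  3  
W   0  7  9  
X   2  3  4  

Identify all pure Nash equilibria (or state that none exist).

Find each player's best response to every opponent strategy; NE are the intersections.
Firm 1's best responses — vs L: X (payoff 6); vs M: U (payoff 8); vs N: V (payoff 8).
Firm 2's best responses — vs U: M (payoff 9); vs V: M (payoff 9); vs W: N (payoff 9); vs X: N (payoff 4).
The only mutual best response is (U, M); neither player gains by switching there.

(U, M)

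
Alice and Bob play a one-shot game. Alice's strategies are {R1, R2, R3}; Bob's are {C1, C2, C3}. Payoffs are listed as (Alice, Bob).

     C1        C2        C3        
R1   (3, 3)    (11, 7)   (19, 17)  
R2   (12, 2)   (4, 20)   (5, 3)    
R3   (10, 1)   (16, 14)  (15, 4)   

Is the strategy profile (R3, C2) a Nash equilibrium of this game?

Yes

Holding Bob at C2: Alice gets 16 from R3, versus 11 from R1, 4 from R2. No profitable deviation for Alice.
Holding Alice at R3: Bob gets 14 from C2, versus 1 from C1, 4 from C3. No profitable deviation for Bob either.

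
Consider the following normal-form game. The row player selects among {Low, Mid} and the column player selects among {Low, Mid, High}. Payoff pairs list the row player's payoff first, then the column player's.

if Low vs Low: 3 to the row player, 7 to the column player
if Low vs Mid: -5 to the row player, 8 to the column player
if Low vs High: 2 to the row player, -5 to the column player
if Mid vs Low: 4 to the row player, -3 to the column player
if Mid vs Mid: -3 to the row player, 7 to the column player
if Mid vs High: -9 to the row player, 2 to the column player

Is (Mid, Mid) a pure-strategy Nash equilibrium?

Yes

Holding the column player at Mid: the row player gets -3 from Mid, versus -5 from Low. No profitable deviation for the row player.
Holding the row player at Mid: the column player gets 7 from Mid, versus -3 from Low, 2 from High. No profitable deviation for the column player either.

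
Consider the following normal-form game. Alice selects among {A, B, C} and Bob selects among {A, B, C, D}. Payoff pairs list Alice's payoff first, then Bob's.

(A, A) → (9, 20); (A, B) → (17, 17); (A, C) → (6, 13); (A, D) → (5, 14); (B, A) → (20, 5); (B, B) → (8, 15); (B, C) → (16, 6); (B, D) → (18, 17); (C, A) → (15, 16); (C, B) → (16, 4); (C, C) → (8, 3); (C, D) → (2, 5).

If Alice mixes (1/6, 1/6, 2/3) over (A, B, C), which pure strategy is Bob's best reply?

Bob's best reply maximizes expected payoff against the mix.
A: (1/6)·20 + (1/6)·5 + (2/3)·16 = 89/6
B: (1/6)·17 + (1/6)·15 + (2/3)·4 = 8
C: (1/6)·13 + (1/6)·6 + (2/3)·3 = 31/6
D: (1/6)·14 + (1/6)·17 + (2/3)·5 = 17/2
Highest expected payoff is 89/6, from A.

A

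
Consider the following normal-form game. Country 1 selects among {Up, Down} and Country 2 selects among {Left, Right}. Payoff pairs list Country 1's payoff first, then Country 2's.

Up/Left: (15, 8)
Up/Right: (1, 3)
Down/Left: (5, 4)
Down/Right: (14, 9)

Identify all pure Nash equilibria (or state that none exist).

(Up, Left) and (Down, Right)

Find each player's best response to every opponent strategy; NE are the intersections.
Country 1's best responses — vs Left: Up (payoff 15); vs Right: Down (payoff 14).
Country 2's best responses — vs Up: Left (payoff 8); vs Down: Right (payoff 9).
Mutual best responses occur at (Up, Left) and (Down, Right); at each, neither player gains by switching.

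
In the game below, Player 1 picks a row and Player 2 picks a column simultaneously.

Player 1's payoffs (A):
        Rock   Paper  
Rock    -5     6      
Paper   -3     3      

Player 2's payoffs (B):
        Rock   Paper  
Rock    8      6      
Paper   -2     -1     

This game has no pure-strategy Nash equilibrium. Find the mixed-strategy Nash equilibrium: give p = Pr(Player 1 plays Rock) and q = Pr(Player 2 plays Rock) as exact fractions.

Each player's mixing probability is pinned down by making the *other* player indifferent.
Player 2 indifferent between Rock and Paper: p·8 + (1−p)·(-2) = p·6 + (1−p)·(-1) ⟹ (-2) + 10p = (-1) + 7p ⟹ p = 1/3.
Player 1 indifferent between Rock and Paper: q·(-5) + (1−q)·6 = q·(-3) + (1−q)·3 ⟹ 6 + (-11)q = 3 + (-6)q ⟹ q = 3/5.

p = 1/3, q = 3/5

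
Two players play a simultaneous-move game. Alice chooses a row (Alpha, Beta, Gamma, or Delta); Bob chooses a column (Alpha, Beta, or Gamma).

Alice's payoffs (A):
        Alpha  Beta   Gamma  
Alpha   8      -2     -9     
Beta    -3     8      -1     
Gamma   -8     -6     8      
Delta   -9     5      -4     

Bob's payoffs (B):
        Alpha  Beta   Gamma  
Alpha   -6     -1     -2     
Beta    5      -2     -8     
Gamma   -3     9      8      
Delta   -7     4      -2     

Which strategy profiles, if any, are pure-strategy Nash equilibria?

There is no pure-strategy Nash equilibrium

A profile is a Nash equilibrium when each player is best-responding to the other.
Alice's best responses — vs Alpha: Alpha (payoff 8); vs Beta: Beta (payoff 8); vs Gamma: Gamma (payoff 8).
Bob's best responses — vs Alpha: Beta (payoff -1); vs Beta: Alpha (payoff 5); vs Gamma: Beta (payoff 9); vs Delta: Beta (payoff 4).
No cell has both players best-responding. For instance, Alice's best reply to Gamma is Gamma, but against Gamma Bob prefers Beta over Gamma.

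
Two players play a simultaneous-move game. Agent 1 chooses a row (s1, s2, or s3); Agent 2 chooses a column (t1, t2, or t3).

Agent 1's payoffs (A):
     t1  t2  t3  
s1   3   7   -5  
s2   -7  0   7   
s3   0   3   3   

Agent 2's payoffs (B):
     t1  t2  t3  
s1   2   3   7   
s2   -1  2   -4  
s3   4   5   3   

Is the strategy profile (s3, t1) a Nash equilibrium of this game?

Holding Agent 2 at t1: Agent 1 gets 0 from s3 but could get 3 by switching to s1. Agent 1 has a profitable deviation.

No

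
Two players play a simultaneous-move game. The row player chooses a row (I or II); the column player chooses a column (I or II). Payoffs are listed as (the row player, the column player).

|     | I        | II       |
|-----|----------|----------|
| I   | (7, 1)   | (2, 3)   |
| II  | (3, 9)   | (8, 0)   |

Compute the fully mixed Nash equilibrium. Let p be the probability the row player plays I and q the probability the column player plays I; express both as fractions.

p = 9/11, q = 3/5

In a mixed NE each player is indifferent between their pure strategies, so the opponent's mix sets the indifference.
The column player indifferent between I and II: p·1 + (1−p)·9 = p·3 + (1−p)·0 ⟹ 9 + (-8)p = 0 + 3p ⟹ p = 9/11.
The row player indifferent between I and II: q·7 + (1−q)·2 = q·3 + (1−q)·8 ⟹ 2 + 5q = 8 + (-5)q ⟹ q = 3/5.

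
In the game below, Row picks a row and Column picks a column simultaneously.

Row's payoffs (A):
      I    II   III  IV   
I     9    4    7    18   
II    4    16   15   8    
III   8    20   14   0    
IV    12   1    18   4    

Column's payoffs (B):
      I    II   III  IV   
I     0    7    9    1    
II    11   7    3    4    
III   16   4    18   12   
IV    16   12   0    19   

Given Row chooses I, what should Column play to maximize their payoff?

III

With Row fixed at I, Column's payoffs are: I → 0, II → 7, III → 9, IV → 1.
The maximum is 9, achieved by III.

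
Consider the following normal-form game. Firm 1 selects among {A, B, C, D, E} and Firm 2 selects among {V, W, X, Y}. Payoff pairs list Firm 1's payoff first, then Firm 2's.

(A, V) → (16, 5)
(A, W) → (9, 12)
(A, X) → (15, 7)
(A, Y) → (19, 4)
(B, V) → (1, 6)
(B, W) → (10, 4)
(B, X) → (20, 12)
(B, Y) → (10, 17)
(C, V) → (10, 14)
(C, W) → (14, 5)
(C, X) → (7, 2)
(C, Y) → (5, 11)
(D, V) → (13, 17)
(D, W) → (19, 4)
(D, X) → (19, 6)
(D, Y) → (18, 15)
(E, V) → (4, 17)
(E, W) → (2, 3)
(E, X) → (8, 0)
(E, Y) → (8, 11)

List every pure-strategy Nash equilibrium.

None

Find each player's best response to every opponent strategy; NE are the intersections.
Firm 1's best responses — vs V: A (payoff 16); vs W: D (payoff 19); vs X: B (payoff 20); vs Y: A (payoff 19).
Firm 2's best responses — vs A: W (payoff 12); vs B: Y (payoff 17); vs C: V (payoff 14); vs D: V (payoff 17); vs E: V (payoff 17).
No cell has both players best-responding. For instance, Firm 1's best reply to W is D, but against D Firm 2 prefers V over W.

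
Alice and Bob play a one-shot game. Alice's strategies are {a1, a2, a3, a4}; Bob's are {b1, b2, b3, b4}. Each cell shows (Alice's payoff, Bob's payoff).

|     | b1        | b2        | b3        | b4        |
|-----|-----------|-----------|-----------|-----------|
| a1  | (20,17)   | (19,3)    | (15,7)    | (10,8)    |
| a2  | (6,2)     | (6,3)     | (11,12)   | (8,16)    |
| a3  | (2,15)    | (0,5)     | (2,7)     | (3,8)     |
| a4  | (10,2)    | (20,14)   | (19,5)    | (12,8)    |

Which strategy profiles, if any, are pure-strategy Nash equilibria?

A profile is a Nash equilibrium when each player is best-responding to the other.
Alice's best responses — vs b1: a1 (payoff 20); vs b2: a4 (payoff 20); vs b3: a4 (payoff 19); vs b4: a4 (payoff 12).
Bob's best responses — vs a1: b1 (payoff 17); vs a2: b4 (payoff 16); vs a3: b1 (payoff 15); vs a4: b2 (payoff 14).
Mutual best responses occur at (a1, b1) and (a4, b2); at each, neither player gains by switching.

(a1, b1) and (a4, b2)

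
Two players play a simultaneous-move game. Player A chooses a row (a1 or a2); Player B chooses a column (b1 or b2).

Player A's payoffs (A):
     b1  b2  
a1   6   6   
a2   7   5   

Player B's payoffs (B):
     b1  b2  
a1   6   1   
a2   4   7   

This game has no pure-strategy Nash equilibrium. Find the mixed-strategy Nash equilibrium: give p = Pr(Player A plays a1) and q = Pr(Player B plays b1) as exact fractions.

Each player's mixing probability is pinned down by making the *other* player indifferent.
Player B indifferent between b1 and b2: p·6 + (1−p)·4 = p·1 + (1−p)·7 ⟹ 4 + 2p = 7 + (-6)p ⟹ p = 3/8.
Player A indifferent between a1 and a2: q·6 + (1−q)·6 = q·7 + (1−q)·5 ⟹ 6 + 0q = 5 + 2q ⟹ q = 1/2.

p = 3/8, q = 1/2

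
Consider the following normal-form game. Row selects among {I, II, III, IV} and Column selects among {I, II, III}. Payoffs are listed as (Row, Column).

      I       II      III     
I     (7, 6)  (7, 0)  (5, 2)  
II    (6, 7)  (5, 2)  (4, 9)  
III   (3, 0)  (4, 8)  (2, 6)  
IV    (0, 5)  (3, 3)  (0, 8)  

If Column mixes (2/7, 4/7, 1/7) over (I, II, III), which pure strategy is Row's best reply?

Row's best reply maximizes expected payoff against the mix.
I: (2/7)·7 + (4/7)·7 + (1/7)·5 = 47/7
II: (2/7)·6 + (4/7)·5 + (1/7)·4 = 36/7
III: (2/7)·3 + (4/7)·4 + (1/7)·2 = 24/7
IV: (2/7)·0 + (4/7)·3 + (1/7)·0 = 12/7
Highest expected payoff is 47/7, from I.

I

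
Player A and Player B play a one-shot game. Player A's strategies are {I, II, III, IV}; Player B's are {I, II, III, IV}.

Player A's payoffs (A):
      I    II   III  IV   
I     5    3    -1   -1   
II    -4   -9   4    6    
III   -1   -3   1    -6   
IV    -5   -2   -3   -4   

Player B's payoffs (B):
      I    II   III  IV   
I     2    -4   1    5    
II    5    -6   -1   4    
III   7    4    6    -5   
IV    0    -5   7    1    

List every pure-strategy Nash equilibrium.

Find each player's best response to every opponent strategy; NE are the intersections.
Player A's best responses — vs I: I (payoff 5); vs II: I (payoff 3); vs III: II (payoff 4); vs IV: II (payoff 6).
Player B's best responses — vs I: IV (payoff 5); vs II: I (payoff 5); vs III: I (payoff 7); vs IV: III (payoff 7).
No cell has both players best-responding. For instance, Player A's best reply to I is I, but against I Player B prefers IV over I.

None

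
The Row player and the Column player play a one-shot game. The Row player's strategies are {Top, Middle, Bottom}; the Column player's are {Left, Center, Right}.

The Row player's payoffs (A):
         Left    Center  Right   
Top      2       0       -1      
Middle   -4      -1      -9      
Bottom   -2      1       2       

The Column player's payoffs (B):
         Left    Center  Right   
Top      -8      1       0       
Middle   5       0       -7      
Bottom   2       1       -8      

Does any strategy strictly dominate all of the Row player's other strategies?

A strategy is strictly dominant if it gives the Row player a strictly higher payoff than every other strategy, against every choice by the opponent.
Top is not dominant: against Center, Bottom gives 1 > 0.
Middle is not dominant: against Left, Top gives 2 > -4.
Bottom is not dominant: against Left, Top gives 2 > -2.
No single strategy is best against every opponent action.

No strictly dominant strategy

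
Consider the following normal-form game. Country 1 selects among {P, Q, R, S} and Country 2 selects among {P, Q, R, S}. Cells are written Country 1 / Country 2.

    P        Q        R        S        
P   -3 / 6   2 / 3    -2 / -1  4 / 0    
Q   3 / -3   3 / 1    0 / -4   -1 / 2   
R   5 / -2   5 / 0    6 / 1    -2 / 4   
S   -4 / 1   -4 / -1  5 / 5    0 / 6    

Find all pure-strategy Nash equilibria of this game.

There is no pure-strategy Nash equilibrium

A profile is a Nash equilibrium when each player is best-responding to the other.
Country 1's best responses — vs P: R (payoff 5); vs Q: R (payoff 5); vs R: R (payoff 6); vs S: P (payoff 4).
Country 2's best responses — vs P: P (payoff 6); vs Q: S (payoff 2); vs R: S (payoff 4); vs S: S (payoff 6).
No cell has both players best-responding. For instance, Country 1's best reply to R is R, but against R Country 2 prefers S over R.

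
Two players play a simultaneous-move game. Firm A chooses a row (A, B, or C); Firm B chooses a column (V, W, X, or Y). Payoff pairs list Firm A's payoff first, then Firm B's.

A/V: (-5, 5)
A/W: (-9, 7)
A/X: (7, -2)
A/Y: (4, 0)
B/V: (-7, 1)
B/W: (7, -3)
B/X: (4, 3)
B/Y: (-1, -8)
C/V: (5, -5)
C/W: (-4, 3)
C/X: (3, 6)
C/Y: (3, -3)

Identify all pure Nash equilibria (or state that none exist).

No pure-strategy Nash equilibrium

A profile is a Nash equilibrium when each player is best-responding to the other.
Firm A's best responses — vs V: C (payoff 5); vs W: B (payoff 7); vs X: A (payoff 7); vs Y: A (payoff 4).
Firm B's best responses — vs A: W (payoff 7); vs B: X (payoff 3); vs C: X (payoff 6).
No cell has both players best-responding. For instance, Firm A's best reply to V is C, but against C Firm B prefers X over V.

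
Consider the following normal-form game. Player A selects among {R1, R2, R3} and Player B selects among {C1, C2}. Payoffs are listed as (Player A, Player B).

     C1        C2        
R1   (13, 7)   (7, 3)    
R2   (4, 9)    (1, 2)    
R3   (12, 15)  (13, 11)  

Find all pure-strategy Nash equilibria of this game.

(R1, C1)

Check mutual best responses: a cell is a NE iff neither player can gain by unilaterally deviating.
Player A's best responses — vs C1: R1 (payoff 13); vs C2: R3 (payoff 13).
Player B's best responses — vs R1: C1 (payoff 7); vs R2: C1 (payoff 9); vs R3: C1 (payoff 15).
The only mutual best response is (R1, C1); neither player gains by switching there.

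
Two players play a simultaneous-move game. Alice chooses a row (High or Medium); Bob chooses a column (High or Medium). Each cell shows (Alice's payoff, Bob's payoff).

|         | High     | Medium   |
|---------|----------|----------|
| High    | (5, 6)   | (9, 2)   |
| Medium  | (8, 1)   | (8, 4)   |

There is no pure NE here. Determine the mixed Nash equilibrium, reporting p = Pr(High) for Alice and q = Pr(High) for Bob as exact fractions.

p = 3/7, q = 1/4

Each player's mixing probability is pinned down by making the *other* player indifferent.
Bob indifferent between High and Medium: p·6 + (1−p)·1 = p·2 + (1−p)·4 ⟹ 1 + 5p = 4 + (-2)p ⟹ p = 3/7.
Alice indifferent between High and Medium: q·5 + (1−q)·9 = q·8 + (1−q)·8 ⟹ 9 + (-4)q = 8 + 0q ⟹ q = 1/4.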